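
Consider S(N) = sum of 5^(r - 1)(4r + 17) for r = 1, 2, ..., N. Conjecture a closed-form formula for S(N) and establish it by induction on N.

We claim S(N) = 5^N(N + 4) - 4 for all N ≥ 1.
When N = 1: S(1) = 21, and the closed form gives 21. They agree.
Suppose the result is true for N = r, so S(r) = 5^r(r + 4) - 4.
Then S(r+1) = S(r) + (5^r(4r + 21)) = (5^r(r + 4) - 4) + (5^r(4r + 21)).
Simplifying, S(r+1) = 5^(r + 1)r + 5^(r + 2) - 4 = 5^(r+1)((r+1) + 4) - 4,
which is the closed form with N = r+1.
By induction, the statement is established for all N ≥ 1.

S(N) = 5^N(N + 4) - 4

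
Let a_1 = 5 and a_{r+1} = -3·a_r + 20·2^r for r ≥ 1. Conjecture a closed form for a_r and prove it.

a_r = (-3)^r + 2^(r + 2)

Computing the first terms: a_1 = 5, a_2 = 25, a_3 = 5. This suggests a_r = (-3)^r + 2^(r + 2).
For the base case r = 1: the formula gives 5 = 5 = a_1.
Inductive step: assume the claim holds for r = i, so a_i = (-3)^i + 2^(i + 2).
Then a_{i+1} = -3·a_i + 20·2^i = -3·((-3)^i + 2^(i + 2)) + 20·2^i = (-3)^(i + 1) + 2^(i + 3) = (-3)^(i+1) + 2^((i+1) + 2),
which is the claimed formula at r = i+1.
This completes the induction.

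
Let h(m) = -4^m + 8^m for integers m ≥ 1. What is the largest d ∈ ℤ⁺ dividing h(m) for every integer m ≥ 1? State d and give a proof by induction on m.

d = 4

Computing the first values: h(1) = 4 and h(2) = 48; gcd(4, 48) = 4, so d ≤ 4.
We prove 4 | -4^m + 8^m for all m ≥ 1 by induction on m.
When m = 1: h(1) = 4 = 4·(1), so 4 | h(1).
Inductive step: assume the claim holds for m = r, i.e. 4 | h(r). Then
8^{r+1} − 4^{r+1} = 8·8^r − 4·4^r = 8·(8^r − 4^r) + (4)·4^r. The first term is divisible by 4 by the inductive hypothesis, and the second term (4)·4^r is divisible by 4 since 4 | 4. Hence 4 | h(r+1).
By the principle of mathematical induction, the result holds for all m ≥ 1.
Therefore the largest such d is 4.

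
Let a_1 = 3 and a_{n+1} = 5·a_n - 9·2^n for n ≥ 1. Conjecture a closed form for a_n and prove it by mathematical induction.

Computing the first terms: a_1 = 3, a_2 = -3, a_3 = -51. This suggests a_n = 3·2^n - 3·5^(n - 1).
When n = 1: the formula gives 3 = 3 = a_1.
Suppose the result is true for n = m, so a_m = 3·2^m - 3·5^(m - 1).
Then a_{m+1} = 5·a_m - 9·2^m = 5·(3·2^m - 3·5^(m - 1)) - 9·2^m = 3·2^(m + 1) - 3·5^m = 3·2^(m+1) - 3·5^((m+1) - 1),
which is the claimed formula at n = m+1.
By induction, the statement is established for all n ≥ 1.

a_n = 3·2^n - 3·5^(n - 1)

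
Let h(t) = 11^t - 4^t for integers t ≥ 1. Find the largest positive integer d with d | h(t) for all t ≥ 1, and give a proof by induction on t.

d = 7

Computing the first values: h(1) = 7 and h(2) = 105; gcd(7, 105) = 7, so d ≤ 7.
We prove 7 | 11^t - 4^t for all t ≥ 1 by induction on t.
Base case (t = 1): h(1) = 7 = 7·(1), so 7 | h(1).
Inductive step: suppose the statement holds for some m ≥ 1, i.e. 7 | h(m). Then
11^{m+1} − 4^{m+1} = 11·11^m − 4·4^m = 11·(11^m − 4^m) + (7)·4^m. The first term is divisible by 7 by the inductive hypothesis, and the second term (7)·4^m is divisible by 7 since 7 | 7. Hence 7 | h(m+1).
By induction, the statement is established for all t ≥ 1.
Therefore the largest such d is 7.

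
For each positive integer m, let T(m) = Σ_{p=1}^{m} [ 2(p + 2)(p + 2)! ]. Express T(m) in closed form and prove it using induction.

We claim T(m) = 2(m + 3)! - 12 for all m ≥ 1.
When m = 1: T(1) = 36, and the closed form gives 36. They agree.
For the inductive step, assume it holds for an arbitrary p ≥ 1, so T(p) = 2(p + 3)! - 12.
Then T(p+1) = T(p) + (2(p + 3)(p + 3)!) = (2(p + 3)! - 12) + (2(p + 3)(p + 3)!).
Simplifying, T(p+1) = 2((p+1) + 3)! - 12,
which is the closed form with m = p+1.
This completes the induction.

T(m) = 2(m + 3)! - 12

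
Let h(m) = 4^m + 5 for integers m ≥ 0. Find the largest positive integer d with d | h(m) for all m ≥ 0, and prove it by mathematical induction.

Computing the first values: h(0) = 6 and h(1) = 9; gcd(6, 9) = 3, so d ≤ 3.
We prove 3 | 4^m + 5 for all m ≥ 0 by induction on m.
For the base case m = 0: h(0) = 6 = 3·(2), so 3 | h(0).
Inductive step: suppose the statement holds for some i ≥ 0, i.e. 3 | h(i). Then
h(i+1) = 4^(i+1) + 5 = 4·(4^i + 5) - 15 = 4·h(i) - 15. The first term is divisible by 3 by the inductive hypothesis, and -15 is divisible by 3. Hence 3 | h(i+1).
This completes the induction.
Therefore the largest such d is 3.

d = 3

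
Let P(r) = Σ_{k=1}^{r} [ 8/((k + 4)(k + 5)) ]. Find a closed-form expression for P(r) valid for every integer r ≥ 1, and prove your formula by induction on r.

We claim P(r) = 8r/(5(r + 5)) for all r ≥ 1.
When r = 1: P(1) = 4/15, and the closed form gives 4/15. They agree.
Inductive step: assume the claim holds for r = k, so P(k) = 8k/(5(k + 5)).
Then P(k+1) = P(k) + (8/((k + 5)(k + 6))) = (8k/(5(k + 5))) + (8/((k + 5)(k + 6))).
Simplifying, P(k+1) = 8(k + 1)/(5(k + 6)) = 8(k+1)/(5((k+1) + 5)),
which is the closed form with r = k+1.
Hence, by induction on r, the claim holds for every r ≥ 1.

P(r) = 8r/(5(r + 5))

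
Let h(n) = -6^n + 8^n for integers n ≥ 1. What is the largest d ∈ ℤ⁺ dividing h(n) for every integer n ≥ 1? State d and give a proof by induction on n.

d = 2

Computing the first values: h(1) = 2 and h(2) = 28; gcd(2, 28) = 2, so d ≤ 2.
We prove 2 | -6^n + 8^n for all n ≥ 1 by induction on n.
When n = 1: h(1) = 2 = 2·(1), so 2 | h(1).
Inductive step: suppose the statement holds for some r ≥ 1, i.e. 2 | h(r). Then
8^{r+1} − 6^{r+1} = 8·8^r − 6·6^r = 8·(8^r − 6^r) + (2)·6^r. The first term is divisible by 2 by the inductive hypothesis, and the second term (2)·6^r is divisible by 2 since 2 | 2. Hence 2 | h(r+1).
By induction, the statement is established for all n ≥ 1.
Therefore the largest such d is 2.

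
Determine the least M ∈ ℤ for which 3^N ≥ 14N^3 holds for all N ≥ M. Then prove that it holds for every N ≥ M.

M = 9

At N = 8: 6561 < 7168, so the inequality fails and M ≥ 9. We prove 3^N ≥ 14N^3 for all N ≥ 9.
When N = 9: 3^N = 19683 and 14N^3 = 10206, so 19683 ≥ 10206.
Inductive step: assume the claim holds for N = i, so 3^i ≥ 14i^3.
Then 3^(i + 1) = 3·(3^i) ≥ 3·(14i^3).
Also, for i ≥ 9 we have 3·(14i^3) ≥ 14(i+1)^3, since 3 ≥ (1 + 1/i)^3 for all i ≥ 9.
Combining, 3^(i + 1) ≥ 14(i+1)^3.
By the principle of mathematical induction, the result holds for all N ≥ 9.
Hence the smallest such M is 9.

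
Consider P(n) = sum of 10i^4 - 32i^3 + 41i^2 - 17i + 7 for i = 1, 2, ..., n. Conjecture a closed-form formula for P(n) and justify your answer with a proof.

We claim P(n) = n(2n^4 - 3n^3 + n^2 + 4n + 5) for all n ≥ 1.
Base step (n = 1): P(1) = 9, and the closed form gives 9. They agree.
Inductive step: suppose the statement holds for some i ≥ 1, so P(i) = i(2i^4 - 3i^3 + i^2 + 4i + 5).
Then P(i+1) = P(i) + (10i^4 + 8i^3 + 5i^2 + 9i + 9) = (i(2i^4 - 3i^3 + i^2 + 4i + 5)) + (10i^4 + 8i^3 + 5i^2 + 9i + 9).
Simplifying, P(i+1) = (i + 1)(2i^4 + 5i^3 + 4i^2 + 5i + 9) = (i+1)(2(i+1)^4 - 3(i+1)^3 + (i+1)^2 + 4(i+1) + 5),
which is the closed form with n = i+1.
By the principle of mathematical induction, the result holds for all n ≥ 1.

P(n) = n(2n^4 - 3n^3 + n^2 + 4n + 5)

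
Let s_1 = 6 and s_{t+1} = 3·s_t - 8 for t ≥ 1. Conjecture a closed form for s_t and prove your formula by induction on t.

s_t = 2·3^(t - 1) + 4

Computing the first terms: s_1 = 6, s_2 = 10, s_3 = 22. This suggests s_t = 2·3^(t - 1) + 4.
Base step (t = 1): the formula gives 6 = 6 = s_1.
For the inductive step, assume it holds for an arbitrary r ≥ 1, so s_r = 2·3^(r - 1) + 4.
Then s_{r+1} = 3·s_r - 8 = 3·(2·3^(r - 1) + 4) - 8 = 2·3^r + 4 = 2·3^((r+1) - 1) + 4,
which is the claimed formula at t = r+1.
By the principle of mathematical induction, the result holds for all t ≥ 1.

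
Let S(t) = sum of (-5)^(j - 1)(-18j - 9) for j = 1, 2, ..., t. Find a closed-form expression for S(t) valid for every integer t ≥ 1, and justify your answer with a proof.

S(t) = (-5)^t(3t + 2) - 2

We claim S(t) = (-5)^t(3t + 2) - 2 for all t ≥ 1.
Base step (t = 1): S(1) = -27, and the closed form gives -27. They agree.
Suppose the result is true for t = j, so S(j) = (-5)^j(3j + 2) - 2.
Then S(j+1) = S(j) + ((-5)^j(-18j - 27)) = ((-5)^j(3j + 2) - 2) + ((-5)^j(-18j - 27)).
Simplifying, S(j+1) = -15(-5)^j·j - 25(-5)^j - 2 = (-5)^(j+1)(3(j+1) + 2) - 2,
which is the closed form with t = j+1.
By the principle of mathematical induction, the result holds for all t ≥ 1.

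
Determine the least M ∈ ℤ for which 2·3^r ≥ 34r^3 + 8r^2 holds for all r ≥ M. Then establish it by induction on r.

At r = 8: 13122 < 17920, so the inequality fails and M ≥ 9. We prove 2·3^r ≥ 34r^3 + 8r^2 for all r ≥ 9.
For the base case r = 9: 2·3^r = 39366 and 34r^3 + 8r^2 = 25434, so 39366 ≥ 25434.
Inductive step: assume the claim holds for r = p, so 2·3^p ≥ 34p^3 + 8p^2.
Then 2·3^(p + 1) = 3·(2·3^p) ≥ 3·(34p^3 + 8p^2).
Also, for p ≥ 9 we have 3·(34p^3 + 8p^2) ≥ 34(p+1)^3 + 8(p+1)^2, since 3·(34p^3 + 8p^2) − (34(p+1)^3 + 8(p+1)^2) = 68p^3 - 86p^2 - 118p - 42, which is nonnegative for all p ≥ 9.
Combining, 2·3^(p + 1) ≥ 34(p+1)^3 + 8(p+1)^2.
This completes the induction.
Hence the smallest such M is 9.

M = 9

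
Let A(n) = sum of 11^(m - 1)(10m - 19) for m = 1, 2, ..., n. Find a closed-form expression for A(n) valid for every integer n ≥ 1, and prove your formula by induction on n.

We claim A(n) = 11^n(n - 2) + 2 for all n ≥ 1.
Base case (n = 1): A(1) = -9, and the closed form gives -9. They agree.
For the inductive step, assume it holds for an arbitrary m ≥ 1, so A(m) = 11^m(m - 2) + 2.
Then A(m+1) = A(m) + (11^m(10m - 9)) = (11^m(m - 2) + 2) + (11^m(10m - 9)).
Simplifying, A(m+1) = 11^(m + 1)m - 11^(m + 1) + 2 = 11^(m+1)((m+1) - 2) + 2,
which is the closed form with n = m+1.
This completes the induction.

A(n) = 11^n(n - 2) + 2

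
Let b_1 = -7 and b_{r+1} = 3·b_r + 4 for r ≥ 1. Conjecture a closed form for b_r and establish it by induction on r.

Computing the first terms: b_1 = -7, b_2 = -17, b_3 = -47. This suggests b_r = -5·3^(r - 1) - 2.
When r = 1: the formula gives -7 = -7 = b_1.
Suppose the result is true for r = k, so b_k = -5·3^(k - 1) - 2.
Then b_{k+1} = 3·b_k + 4 = 3·(-5·3^(k - 1) - 2) + 4 = -5·3^k - 2 = -5·3^((k+1) - 1) - 2,
which is the claimed formula at r = k+1.
Hence, by induction on r, the claim holds for every r ≥ 1.

b_r = -5·3^(r - 1) - 2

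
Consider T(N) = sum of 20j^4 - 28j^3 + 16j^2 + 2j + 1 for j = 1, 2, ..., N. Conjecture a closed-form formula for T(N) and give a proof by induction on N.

We claim T(N) = N(4N^4 + 3N^3 - 2N^2 + 2N + 4) for all N ≥ 1.
For the base case N = 1: T(1) = 11, and the closed form gives 11. They agree.
For the inductive step, assume it holds for an arbitrary j ≥ 1, so T(j) = j(4j^4 + 3j^3 - 2j^2 + 2j + 4).
Then T(j+1) = T(j) + (20j^4 + 52j^3 + 52j^2 + 30j + 11) = (j(4j^4 + 3j^3 - 2j^2 + 2j + 4)) + (20j^4 + 52j^3 + 52j^2 + 30j + 11).
Simplifying, T(j+1) = (j + 1)(4j^4 + 19j^3 + 31j^2 + 23j + 11) = (j+1)(4(j+1)^4 + 3(j+1)^3 - 2(j+1)^2 + 2(j+1) + 4),
which is the closed form with N = j+1.
Hence, by induction on N, the claim holds for every N ≥ 1.

T(N) = N(4N^4 + 3N^3 - 2N^2 + 2N + 4)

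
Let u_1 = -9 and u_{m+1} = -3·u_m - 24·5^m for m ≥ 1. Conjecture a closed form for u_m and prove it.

Computing the first terms: u_1 = -9, u_2 = -93, u_3 = -321. This suggests u_m = -2(-3)^m - 3·5^m.
Base step (m = 1): the formula gives -9 = -9 = u_1.
Inductive step: suppose the statement holds for some j ≥ 1, so u_j = -2(-3)^j - 3·5^j.
Then u_{j+1} = -3·u_j - 24·5^j = -3·(-2(-3)^j - 3·5^j) - 24·5^j = -2(-3)^(j + 1) - 3·5^(j + 1),
which is the claimed formula at m = j+1.
This completes the induction.

u_m = -2(-3)^m - 3·5^m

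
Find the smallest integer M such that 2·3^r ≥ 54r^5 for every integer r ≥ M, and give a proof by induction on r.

At r = 15: 28697814 < 41006250, so the inequality fails and M ≥ 16. We prove 2·3^r ≥ 54r^5 for all r ≥ 16.
For the base case r = 16: 2·3^r = 86093442 and 54r^5 = 56623104, so 86093442 ≥ 56623104.
Suppose the result is true for r = k, so 2·3^k ≥ 54k^5.
Then 2·3^(k + 1) = 3·(2·3^k) ≥ 3·(54k^5).
Also, for k ≥ 16 we have 3·(54k^5) ≥ 54(k+1)^5, since 3 ≥ (1 + 1/k)^5 for all k ≥ 16.
Combining, 2·3^(k + 1) ≥ 54(k+1)^5.
By induction, the statement is established for all r ≥ 16.
Hence the smallest such M is 16.

M = 16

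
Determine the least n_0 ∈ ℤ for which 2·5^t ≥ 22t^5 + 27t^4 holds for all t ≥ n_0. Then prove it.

At t = 8: 781250 < 831488, so the inequality fails and n_0 ≥ 9. We prove 2·5^t ≥ 22t^5 + 27t^4 for all t ≥ 9.
For the base case t = 9: 2·5^t = 3906250 and 22t^5 + 27t^4 = 1476225, so 3906250 ≥ 1476225.
For the inductive step, assume it holds for an arbitrary m ≥ 9, so 2·5^m ≥ 22m^5 + 27m^4.
Then 2·5^(m + 1) = 5·(2·5^m) ≥ 5·(22m^5 + 27m^4).
Also, for m ≥ 9 we have 5·(22m^5 + 27m^4) ≥ 22(m+1)^5 + 27(m+1)^4, since 5·(22m^5 + 27m^4) − (22(m+1)^5 + 27(m+1)^4) = 88m^5 - 2m^4 - 328m^3 - 382m^2 - 218m - 49, which is nonnegative for all m ≥ 9.
Combining, 2·5^(m + 1) ≥ 22(m+1)^5 + 27(m+1)^4.
By induction, the statement is established for all t ≥ 9.
Hence the smallest such n_0 is 9.

n_0 = 9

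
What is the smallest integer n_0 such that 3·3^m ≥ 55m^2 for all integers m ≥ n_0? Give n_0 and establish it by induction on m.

n_0 = 6

At m = 5: 729 < 1375, so the inequality fails and n_0 ≥ 6. We prove 3·3^m ≥ 55m^2 for all m ≥ 6.
For the base case m = 6: 3·3^m = 2187 and 55m^2 = 1980, so 2187 ≥ 1980.
Suppose the result is true for m = r, so 3·3^r ≥ 55r^2.
Then 3·3^(r + 1) = 3·(3·3^r) ≥ 3·(55r^2).
Also, for r ≥ 6 we have 3·(55r^2) ≥ 55(r+1)^2, since 3 ≥ (1 + 1/r)^2 for all r ≥ 6.
Combining, 3·3^(r + 1) ≥ 55(r+1)^2.
This completes the induction.
Hence the smallest such n_0 is 6.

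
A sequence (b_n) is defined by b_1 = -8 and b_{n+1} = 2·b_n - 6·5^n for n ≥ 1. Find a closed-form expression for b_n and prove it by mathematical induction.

Computing the first terms: b_1 = -8, b_2 = -46, b_3 = -242. This suggests b_n = 2^n - 2·5^n.
For the base case n = 1: the formula gives -8 = -8 = b_1.
Inductive step: assume the claim holds for n = r, so b_r = 2^r - 2·5^r.
Then b_{r+1} = 2·b_r - 6·5^r = 2·(2^r - 2·5^r) - 6·5^r = 2^(r + 1) - 2·5^(r + 1),
which is the claimed formula at n = r+1.
By the principle of mathematical induction, the result holds for all n ≥ 1.

b_n = 2^n - 2·5^n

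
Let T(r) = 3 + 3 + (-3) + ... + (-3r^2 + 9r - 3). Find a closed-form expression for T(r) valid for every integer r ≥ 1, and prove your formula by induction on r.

T(r) = -r(r^2 - 3r - 1)

We claim T(r) = -r(r^2 - 3r - 1) for all r ≥ 1.
For the base case r = 1: T(1) = 3, and the closed form gives 3. They agree.
Suppose the result is true for r = j, so T(j) = j(-j^2 + 3j + 1).
Then T(j+1) = T(j) + (-3j^2 + 3j + 3) = (j(-j^2 + 3j + 1)) + (-3j^2 + 3j + 3).
Simplifying, T(j+1) = -(j + 1)(j^2 - j - 3) = -(j+1)((j+1)^2 - 3(j+1) - 1),
which is the closed form with r = j+1.
By induction, the statement is established for all r ≥ 1.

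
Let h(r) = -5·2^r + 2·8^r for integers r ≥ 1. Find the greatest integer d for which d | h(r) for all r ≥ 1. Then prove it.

Computing the first values: h(1) = 6 and h(2) = 108; gcd(6, 108) = 6, so d ≤ 6.
We prove 6 | -5·2^r + 2·8^r for all r ≥ 1 by induction on r.
For the base case r = 1: h(1) = 6 = 6·(1), so 6 | h(1).
Inductive step: assume the claim holds for r = m, i.e. 6 | h(m). Then
h(m+1) − 8·h(m) = (-5·2^(m+1) + 2·8^(m+1)) − 8·(-5·2^m + 2·8^m) = (-5)·2^m·(2 − 8) = (30)·2^m. Since 6 | h(m) by the inductive hypothesis, 6 | 8·h(m); and 6 | 30 since 30 = 6·5. Therefore 6 | h(m+1).
Hence, by induction on r, the claim holds for every r ≥ 1.
Therefore the largest such d is 6.

d = 6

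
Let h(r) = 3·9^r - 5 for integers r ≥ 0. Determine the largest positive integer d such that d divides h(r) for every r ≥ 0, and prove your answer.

Computing the first values: h(0) = -2 and h(1) = 22; gcd(-2, 22) = 2, so d ≤ 2.
We prove 2 | 3·9^r - 5 for all r ≥ 0 by induction on r.
For the base case r = 0: h(0) = -2 = 2·(-1), so 2 | h(0).
Inductive step: suppose the statement holds for some m ≥ 0, i.e. 2 | h(m). Then
h(m+1) = 3·9^(m+1) - 5 = 9·(3·9^m - 5) + 40 = 9·h(m) + 40. The first term is divisible by 2 by the inductive hypothesis, and 40 is divisible by 2. Hence 2 | h(m+1).
By the principle of mathematical induction, the result holds for all r ≥ 0.
Therefore the largest such d is 2.

d = 2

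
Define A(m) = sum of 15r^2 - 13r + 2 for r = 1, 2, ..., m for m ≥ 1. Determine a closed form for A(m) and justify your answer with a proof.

A(m) = m(5m^2 + m - 2)

We claim A(m) = m(5m^2 + m - 2) for all m ≥ 1.
When m = 1: A(1) = 4, and the closed form gives 4. They agree.
Inductive step: assume the claim holds for m = r, so A(r) = r(5r^2 + r - 2).
Then A(r+1) = A(r) + (15r^2 + 17r + 4) = (r(5r^2 + r - 2)) + (15r^2 + 17r + 4).
Simplifying, A(r+1) = (r + 1)(5r^2 + 11r + 4) = (r+1)(5(r+1)^2 + (r+1) - 2),
which is the closed form with m = r+1.
This completes the induction.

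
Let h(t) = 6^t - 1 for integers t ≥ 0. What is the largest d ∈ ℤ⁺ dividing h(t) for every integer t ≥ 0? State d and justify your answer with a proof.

Computing the first values: h(0) = 0 and h(1) = 5; gcd(0, 5) = 5, so d ≤ 5.
We prove 5 | 6^t - 1 for all t ≥ 0 by induction on t.
When t = 0: h(0) = 0 = 5·(0), so 5 | h(0).
Suppose the result is true for t = i, i.e. 5 | h(i). Then
h(i+1) = 6^(i+1) - 1 = 6·(6^i - 1) + 5 = 6·h(i) + 5. The first term is divisible by 5 by the inductive hypothesis, and 5 is divisible by 5. Hence 5 | h(i+1).
By induction, the statement is established for all t ≥ 0.
Therefore the largest such d is 5.

d = 5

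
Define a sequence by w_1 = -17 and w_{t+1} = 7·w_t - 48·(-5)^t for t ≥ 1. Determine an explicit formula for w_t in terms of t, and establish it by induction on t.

w_t = 4(-5)^t + 3·7^(t - 1)

Computing the first terms: w_1 = -17, w_2 = 121, w_3 = -353. This suggests w_t = 4(-5)^t + 3·7^(t - 1).
Base case (t = 1): the formula gives -17 = -17 = w_1.
Inductive step: assume the claim holds for t = k, so w_k = 4(-5)^k + 3·7^(k - 1).
Then w_{k+1} = 7·w_k - 48·(-5)^k = 7·(4(-5)^k + 3·7^(k - 1)) - 48·(-5)^k = 4(-5)^(k + 1) + 3·7^k = 4(-5)^(k+1) + 3·7^((k+1) - 1),
which is the claimed formula at t = k+1.
By induction, the statement is established for all t ≥ 1.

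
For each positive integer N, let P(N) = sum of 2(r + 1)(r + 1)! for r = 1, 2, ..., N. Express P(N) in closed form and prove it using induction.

P(N) = 2(N + 2)! - 4

We claim P(N) = 2(N + 2)! - 4 for all N ≥ 1.
For the base case N = 1: P(1) = 8, and the closed form gives 8. They agree.
Inductive step: suppose the statement holds for some r ≥ 1, so P(r) = 2(r + 2)! - 4.
Then P(r+1) = P(r) + (2(r + 2)(r + 2)!) = (2(r + 2)! - 4) + (2(r + 2)(r + 2)!).
Simplifying, P(r+1) = 2((r+1) + 2)! - 4,
which is the closed form with N = r+1.
This completes the induction.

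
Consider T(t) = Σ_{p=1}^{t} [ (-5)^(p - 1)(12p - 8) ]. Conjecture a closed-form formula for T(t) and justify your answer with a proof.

We claim T(t) = (-5)^t(-2t + 1) - 1 for all t ≥ 1.
For the base case t = 1: T(1) = 4, and the closed form gives 4. They agree.
Inductive step: suppose the statement holds for some p ≥ 1, so T(p) = (-5)^p(-2p + 1) - 1.
Then T(p+1) = T(p) + ((-5)^p(12p + 4)) = ((-5)^p(-2p + 1) - 1) + ((-5)^p(12p + 4)).
Simplifying, T(p+1) = 10(-5)^p·p + 5(-5)^p - 1 = (-5)^(p+1)(-2(p+1) + 1) - 1,
which is the closed form with t = p+1.
Hence, by induction on t, the claim holds for every t ≥ 1.

T(t) = (-5)^t(-2t + 1) - 1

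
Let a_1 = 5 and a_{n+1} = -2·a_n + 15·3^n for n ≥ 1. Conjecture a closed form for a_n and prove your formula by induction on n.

Computing the first terms: a_1 = 5, a_2 = 35, a_3 = 65. This suggests a_n = -(-2)^(n + 1) + 3^(n + 1).
For the base case n = 1: the formula gives 5 = 5 = a_1.
Inductive step: assume the claim holds for n = m, so a_m = -(-2)^(m + 1) + 3^(m + 1).
Then a_{m+1} = -2·a_m + 15·3^m = -2·(-(-2)^(m + 1) + 3^(m + 1)) + 15·3^m = -(-2)^(m + 2) + 3^(m + 2) = -(-2)^((m+1) + 1) + 3^((m+1) + 1),
which is the claimed formula at n = m+1.
Hence, by induction on n, the claim holds for every n ≥ 1.

a_n = -(-2)^(n + 1) + 3^(n + 1)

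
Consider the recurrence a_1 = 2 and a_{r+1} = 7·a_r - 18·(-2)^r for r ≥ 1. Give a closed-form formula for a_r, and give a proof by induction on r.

a_r = -(-2)^(r + 1) + 6·7^(r - 1)

Computing the first terms: a_1 = 2, a_2 = 50, a_3 = 278. This suggests a_r = -(-2)^(r + 1) + 6·7^(r - 1).
Base step (r = 1): the formula gives 2 = 2 = a_1.
Inductive step: suppose the statement holds for some p ≥ 1, so a_p = -(-2)^(p + 1) + 6·7^(p - 1).
Then a_{p+1} = 7·a_p - 18·(-2)^p = 7·(-(-2)^(p + 1) + 6·7^(p - 1)) - 18·(-2)^p = -(-2)^(p + 2) + 6·7^p = -(-2)^((p+1) + 1) + 6·7^((p+1) - 1),
which is the claimed formula at r = p+1.
By induction, the statement is established for all r ≥ 1.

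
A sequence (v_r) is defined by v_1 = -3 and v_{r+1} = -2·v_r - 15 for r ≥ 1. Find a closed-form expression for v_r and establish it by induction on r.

v_r = -(-2)^r - 5

Computing the first terms: v_1 = -3, v_2 = -9, v_3 = 3. This suggests v_r = -(-2)^r - 5.
For the base case r = 1: the formula gives -3 = -3 = v_1.
Suppose the result is true for r = k, so v_k = -(-2)^k - 5.
Then v_{k+1} = -2·v_k - 15 = -2·(-(-2)^k - 5) - 15 = -(-2)^(k + 1) - 5,
which is the claimed formula at r = k+1.
By the principle of mathematical induction, the result holds for all r ≥ 1.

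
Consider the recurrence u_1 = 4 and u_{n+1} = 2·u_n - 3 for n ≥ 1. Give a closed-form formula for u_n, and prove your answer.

Computing the first terms: u_1 = 4, u_2 = 5, u_3 = 7. This suggests u_n = 2^(n - 1) + 3.
Base step (n = 1): the formula gives 4 = 4 = u_1.
Suppose the result is true for n = r, so u_r = 2^(r - 1) + 3.
Then u_{r+1} = 2·u_r - 3 = 2·(2^(r - 1) + 3) - 3 = 2^r + 3 = 2^((r+1) - 1) + 3,
which is the claimed formula at n = r+1.
Hence, by induction on n, the claim holds for every n ≥ 1.

u_n = 2^(n - 1) + 3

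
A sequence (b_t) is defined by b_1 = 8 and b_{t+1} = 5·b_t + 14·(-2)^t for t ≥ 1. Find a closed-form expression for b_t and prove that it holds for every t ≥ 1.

Computing the first terms: b_1 = 8, b_2 = 12, b_3 = 116. This suggests b_t = (-2)^(t + 1) + 4·5^(t - 1).
Base step (t = 1): the formula gives 8 = 8 = b_1.
Inductive step: suppose the statement holds for some k ≥ 1, so b_k = (-2)^(k + 1) + 4·5^(k - 1).
Then b_{k+1} = 5·b_k + 14·(-2)^k = 5·((-2)^(k + 1) + 4·5^(k - 1)) + 14·(-2)^k = (-2)^(k + 2) + 4·5^k = (-2)^((k+1) + 1) + 4·5^((k+1) - 1),
which is the claimed formula at t = k+1.
By induction, the statement is established for all t ≥ 1.

b_t = (-2)^(t + 1) + 4·5^(t - 1)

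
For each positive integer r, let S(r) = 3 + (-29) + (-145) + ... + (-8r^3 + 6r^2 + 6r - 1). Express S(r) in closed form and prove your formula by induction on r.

We claim S(r) = -r(2r^3 + 2r^2 - 4r - 3) for all r ≥ 1.
Base step (r = 1): S(1) = 3, and the closed form gives 3. They agree.
Inductive step: suppose the statement holds for some k ≥ 1, so S(k) = k(-2k^3 - 2k^2 + 4k + 3).
Then S(k+1) = S(k) + (-8k^3 - 18k^2 - 6k + 3) = (k(-2k^3 - 2k^2 + 4k + 3)) + (-8k^3 - 18k^2 - 6k + 3).
Simplifying, S(k+1) = -(k + 1)(2k^3 + 8k^2 + 6k - 3) = -(k+1)(2(k+1)^3 + 2(k+1)^2 - 4(k+1) - 3),
which is the closed form with r = k+1.
Hence, by induction on r, the claim holds for every r ≥ 1.

S(r) = -r(2r^3 + 2r^2 - 4r - 3)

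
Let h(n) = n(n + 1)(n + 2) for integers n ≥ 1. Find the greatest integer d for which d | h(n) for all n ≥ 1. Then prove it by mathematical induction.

Computing the first values: h(1) = 6 and h(2) = 24; gcd(6, 24) = 6, so d ≤ 6.
We prove 6 | n(n + 1)(n + 2) for all n ≥ 1 by induction on n.
Base case (n = 1): h(1) = 6 = 6·(1), so 6 | h(1).
Inductive step: assume the claim holds for n = j, i.e. 6 | h(j). Then
h(j+1) − h(j) = (j+1)·(j+2)·(j+3) − j·(j+1)·(j+2) = (j+1)·(j+2)·[(j+3) − j] = 3·(j+1)·(j+2). The product of 2 consecutive integers is divisible by (2)! = 2, so h(j+1) − h(j) is divisible by 3·2 = 6. By the inductive hypothesis 6 | h(j), hence 6 | h(j+1).
By induction, the statement is established for all n ≥ 1.
Therefore the largest such d is 6.

d = 6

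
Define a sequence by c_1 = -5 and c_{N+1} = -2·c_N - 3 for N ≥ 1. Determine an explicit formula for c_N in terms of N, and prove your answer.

c_N = -(-2)^(N + 1) - 1

Computing the first terms: c_1 = -5, c_2 = 7, c_3 = -17. This suggests c_N = -(-2)^(N + 1) - 1.
Base step (N = 1): the formula gives -5 = -5 = c_1.
Inductive step: suppose the statement holds for some j ≥ 1, so c_j = -(-2)^(j + 1) - 1.
Then c_{j+1} = -2·c_j - 3 = -2·(-(-2)^(j + 1) - 1) - 3 = -(-2)^(j + 2) - 1 = -(-2)^((j+1) + 1) - 1,
which is the claimed formula at N = j+1.
By the principle of mathematical induction, the result holds for all N ≥ 1.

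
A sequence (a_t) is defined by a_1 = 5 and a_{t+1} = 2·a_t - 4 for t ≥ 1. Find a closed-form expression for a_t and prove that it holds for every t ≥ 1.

a_t = 2^(t - 1) + 4

Computing the first terms: a_1 = 5, a_2 = 6, a_3 = 8. This suggests a_t = 2^(t - 1) + 4.
Base step (t = 1): the formula gives 5 = 5 = a_1.
Suppose the result is true for t = m, so a_m = 2^(m - 1) + 4.
Then a_{m+1} = 2·a_m - 4 = 2·(2^(m - 1) + 4) - 4 = 2^m + 4 = 2^((m+1) - 1) + 4,
which is the claimed formula at t = m+1.
Hence, by induction on t, the claim holds for every t ≥ 1.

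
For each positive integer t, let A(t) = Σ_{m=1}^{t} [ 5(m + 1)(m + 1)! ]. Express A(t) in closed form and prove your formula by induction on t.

We claim A(t) = 5(t + 2)! - 10 for all t ≥ 1.
For the base case t = 1: A(1) = 20, and the closed form gives 20. They agree.
Inductive step: assume the claim holds for t = m, so A(m) = 5(m + 2)! - 10.
Then A(m+1) = A(m) + (5(m + 2)(m + 2)!) = (5(m + 2)! - 10) + (5(m + 2)(m + 2)!).
Simplifying, A(m+1) = 5((m+1) + 2)! - 10,
which is the closed form with t = m+1.
By induction, the statement is established for all t ≥ 1.

A(t) = 5(t + 2)! - 10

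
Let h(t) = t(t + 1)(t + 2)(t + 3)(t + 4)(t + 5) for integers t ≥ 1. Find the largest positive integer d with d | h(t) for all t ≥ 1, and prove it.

Computing the first values: h(1) = 720 and h(2) = 5040; gcd(720, 5040) = 720, so d ≤ 720.
We prove 720 | t(t + 1)(t + 2)(t + 3)(t + 4)(t + 5) for all t ≥ 1 by induction on t.
When t = 1: h(1) = 720 = 720·(1), so 720 | h(1).
Suppose the result is true for t = m, i.e. 720 | h(m). Then
h(m+1) − h(m) = (m+1)·(m+2)·(m+3)·(m+4)·(m+5)·(m+6) − m·(m+1)·(m+2)·(m+3)·(m+4)·(m+5) = (m+1)·(m+2)·(m+3)·(m+4)·(m+5)·[(m+6) − m] = 6·(m+1)·(m+2)·(m+3)·(m+4)·(m+5). The product of 5 consecutive integers is divisible by (5)! = 120, so h(m+1) − h(m) is divisible by 6·120 = 720. By the inductive hypothesis 720 | h(m), hence 720 | h(m+1).
This completes the induction.
Therefore the largest such d is 720.

d = 720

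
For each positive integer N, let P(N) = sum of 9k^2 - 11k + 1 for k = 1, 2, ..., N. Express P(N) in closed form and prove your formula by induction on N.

We claim P(N) = N(3N^2 - N - 3) for all N ≥ 1.
Base case (N = 1): P(1) = -1, and the closed form gives -1. They agree.
Inductive step: assume the claim holds for N = k, so P(k) = k(3k^2 - k - 3).
Then P(k+1) = P(k) + (9k^2 + 7k - 1) = (k(3k^2 - k - 3)) + (9k^2 + 7k - 1).
Simplifying, P(k+1) = (k + 1)(3k^2 + 5k - 1) = (k+1)(3(k+1)^2 - (k+1) - 3),
which is the closed form with N = k+1.
This completes the induction.

P(N) = N(3N^2 - N - 3)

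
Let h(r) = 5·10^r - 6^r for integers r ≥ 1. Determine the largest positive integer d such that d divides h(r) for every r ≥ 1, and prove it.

d = 4

Computing the first values: h(1) = 44 and h(2) = 464; gcd(44, 464) = 4, so d ≤ 4.
We prove 4 | 5·10^r - 6^r for all r ≥ 1 by induction on r.
For the base case r = 1: h(1) = 44 = 4·(11), so 4 | h(1).
Inductive step: assume the claim holds for r = p, i.e. 4 | h(p). Then
h(p+1) − 10·h(p) = (5·10^(p+1) - 6^(p+1)) − 10·(5·10^p - 6^p) = (-1)·6^p·(6 − 10) = (4)·6^p. Since 4 | h(p) by the inductive hypothesis, 4 | 10·h(p); and 4 | 4 since 4 = 4·1. Therefore 4 | h(p+1).
Hence, by induction on r, the claim holds for every r ≥ 1.
Therefore the largest such d is 4.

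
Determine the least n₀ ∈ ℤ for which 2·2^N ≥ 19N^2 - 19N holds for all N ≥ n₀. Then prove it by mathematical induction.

n₀ = 10

At N = 9: 1024 < 1368, so the inequality fails and n₀ ≥ 10. We prove 2·2^N ≥ 19N^2 - 19N for all N ≥ 10.
Base case (N = 10): 2·2^N = 2048 and 19N^2 - 19N = 1710, so 2048 ≥ 1710.
Inductive step: suppose the statement holds for some i ≥ 10, so 2·2^i ≥ 19i^2 - 19i.
Then 2·2^(i + 1) = 2·(2·2^i) ≥ 2·(19i^2 - 19i).
Also, for i ≥ 10 we have 2·(19i^2 - 19i) ≥ 19(i+1)^2 - 19(i+1), since 2·(19i^2 - 19i) − (19(i+1)^2 - 19(i+1)) = 19i^2 - 57i, which is nonnegative for all i ≥ 10.
Combining, 2·2^(i + 1) ≥ 19(i+1)^2 - 19(i+1).
By the principle of mathematical induction, the result holds for all N ≥ 10.
Hence the smallest such n₀ is 10.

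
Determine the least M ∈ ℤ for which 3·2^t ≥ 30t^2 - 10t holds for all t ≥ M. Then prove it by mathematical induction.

At t = 9: 1536 < 2340, so the inequality fails and M ≥ 10. We prove 3·2^t ≥ 30t^2 - 10t for all t ≥ 10.
Base step (t = 10): 3·2^t = 3072 and 30t^2 - 10t = 2900, so 3072 ≥ 2900.
Inductive step: suppose the statement holds for some i ≥ 10, so 3·2^i ≥ 30i^2 - 10i.
Then 3·2^(i + 1) = 2·(3·2^i) ≥ 2·(30i^2 - 10i).
Also, for i ≥ 10 we have 2·(30i^2 - 10i) ≥ 30(i+1)^2 - 10(i+1), since 2·(30i^2 - 10i) − (30(i+1)^2 - 10(i+1)) = 30i^2 - 70i - 20, which is nonnegative for all i ≥ 10.
Combining, 3·2^(i + 1) ≥ 30(i+1)^2 - 10(i+1).
Hence, by induction on t, the claim holds for every t ≥ 10.
Hence the smallest such M is 10.

M = 10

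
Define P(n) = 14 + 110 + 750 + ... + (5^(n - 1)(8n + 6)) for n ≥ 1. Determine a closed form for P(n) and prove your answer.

P(n) = 5^n(2n + 1) - 1

We claim P(n) = 5^n(2n + 1) - 1 for all n ≥ 1.
Base case (n = 1): P(1) = 14, and the closed form gives 14. They agree.
Inductive step: suppose the statement holds for some p ≥ 1, so P(p) = 5^p(2p + 1) - 1.
Then P(p+1) = P(p) + (5^p(8p + 14)) = (5^p(2p + 1) - 1) + (5^p(8p + 14)).
Simplifying, P(p+1) = 10·5^p·p + 15·5^p - 1 = 5^(p+1)(2(p+1) + 1) - 1,
which is the closed form with n = p+1.
By induction, the statement is established for all n ≥ 1.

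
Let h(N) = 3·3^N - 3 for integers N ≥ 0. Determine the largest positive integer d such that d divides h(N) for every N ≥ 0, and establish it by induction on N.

Computing the first values: h(0) = 0 and h(1) = 6; gcd(0, 6) = 6, so d ≤ 6.
We prove 6 | 3·3^N - 3 for all N ≥ 0 by induction on N.
For the base case N = 0: h(0) = 0 = 6·(0), so 6 | h(0).
Inductive step: suppose the statement holds for some k ≥ 0, i.e. 6 | h(k). Then
h(k+1) = 3·3^(k+1) - 3 = 3·(3·3^k - 3) + 6 = 3·h(k) + 6. The first term is divisible by 6 by the inductive hypothesis, and 6 is divisible by 6. Hence 6 | h(k+1).
This completes the induction.
Therefore the largest such d is 6.

d = 6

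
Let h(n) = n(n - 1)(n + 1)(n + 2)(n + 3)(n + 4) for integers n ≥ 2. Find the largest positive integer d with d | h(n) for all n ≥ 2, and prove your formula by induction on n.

Computing the first values: h(2) = 720 and h(3) = 5040; gcd(720, 5040) = 720, so d ≤ 720.
We prove 720 | n(n - 1)(n + 1)(n + 2)(n + 3)(n + 4) for all n ≥ 2 by induction on n.
For the base case n = 2: h(2) = 720 = 720·(1), so 720 | h(2).
Inductive step: suppose the statement holds for some p ≥ 2, i.e. 720 | h(p). Then
h(p+1) − h(p) = p·(p+1)·(p+2)·(p+3)·(p+4)·(p+5) − (p-1)·p·(p+1)·(p+2)·(p+3)·(p+4) = p·(p+1)·(p+2)·(p+3)·(p+4)·[(p+5) − (p-1)] = 6·p·(p+1)·(p+2)·(p+3)·(p+4). The product of 5 consecutive integers is divisible by (5)! = 120, so h(p+1) − h(p) is divisible by 6·120 = 720. By the inductive hypothesis 720 | h(p), hence 720 | h(p+1).
By induction, the statement is established for all n ≥ 2.
Therefore the largest such d is 720.

d = 720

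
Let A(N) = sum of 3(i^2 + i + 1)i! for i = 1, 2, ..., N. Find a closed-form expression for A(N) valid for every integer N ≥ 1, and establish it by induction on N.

We claim A(N) = (3N + 3)(N + 1)! - 3 for all N ≥ 1.
For the base case N = 1: A(1) = 9, and the closed form gives 9. They agree.
Inductive step: suppose the statement holds for some i ≥ 1, so A(i) = (3i + 3)(i + 1)! - 3.
Then A(i+1) = A(i) + (3(i^2 + 3i + 3)(i + 1)!) = ((3i + 3)(i + 1)! - 3) + (3(i^2 + 3i + 3)(i + 1)!).
Simplifying, A(i+1) = (3(i+1) + 3)((i+1) + 1)! - 3,
which is the closed form with N = i+1.
By the principle of mathematical induction, the result holds for all N ≥ 1.

A(N) = (3N + 3)(N + 1)! - 3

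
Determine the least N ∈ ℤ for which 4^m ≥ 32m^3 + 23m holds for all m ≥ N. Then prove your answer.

N = 7

At m = 6: 4096 < 7050, so the inequality fails and N ≥ 7. We prove 4^m ≥ 32m^3 + 23m for all m ≥ 7.
When m = 7: 4^m = 16384 and 32m^3 + 23m = 11137, so 16384 ≥ 11137.
Suppose the result is true for m = r, so 4^r ≥ 32r^3 + 23r.
Then 4^(r + 1) = 4·(4^r) ≥ 4·(32r^3 + 23r).
Also, for r ≥ 7 we have 4·(32r^3 + 23r) ≥ 32(r+1)^3 + 23(r+1), since 4·(32r^3 + 23r) − (32(r+1)^3 + 23(r+1)) = 96r^3 - 96r^2 - 27r - 55, which is nonnegative for all r ≥ 7.
Combining, 4^(r + 1) ≥ 32(r+1)^3 + 23(r+1).
By the principle of mathematical induction, the result holds for all m ≥ 7.
Hence the smallest such N is 7.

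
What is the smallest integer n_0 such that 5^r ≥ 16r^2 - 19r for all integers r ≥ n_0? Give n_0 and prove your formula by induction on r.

At r = 2: 25 < 26, so the inequality fails and n_0 ≥ 3. We prove 5^r ≥ 16r^2 - 19r for all r ≥ 3.
Base step (r = 3): 5^r = 125 and 16r^2 - 19r = 87, so 125 ≥ 87.
Suppose the result is true for r = i, so 5^i ≥ 16i^2 - 19i.
Then 5^(i + 1) = 5·(5^i) ≥ 5·(16i^2 - 19i).
Also, for i ≥ 3 we have 5·(16i^2 - 19i) ≥ 16(i+1)^2 - 19(i+1), since 5·(16i^2 - 19i) − (16(i+1)^2 - 19(i+1)) = 64i^2 - 108i + 3, which is nonnegative for all i ≥ 3.
Combining, 5^(i + 1) ≥ 16(i+1)^2 - 19(i+1).
Hence, by induction on r, the claim holds for every r ≥ 3.
Hence the smallest such n_0 is 3.

n_0 = 3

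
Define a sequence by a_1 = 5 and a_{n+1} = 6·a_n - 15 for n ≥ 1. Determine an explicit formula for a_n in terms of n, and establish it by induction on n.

a_n = 2·6^(n - 1) + 3

Computing the first terms: a_1 = 5, a_2 = 15, a_3 = 75. This suggests a_n = 2·6^(n - 1) + 3.
Base case (n = 1): the formula gives 5 = 5 = a_1.
Inductive step: suppose the statement holds for some m ≥ 1, so a_m = 2·6^(m - 1) + 3.
Then a_{m+1} = 6·a_m - 15 = 6·(2·6^(m - 1) + 3) - 15 = 2·6^m + 3 = 2·6^((m+1) - 1) + 3,
which is the claimed formula at n = m+1.
This completes the induction.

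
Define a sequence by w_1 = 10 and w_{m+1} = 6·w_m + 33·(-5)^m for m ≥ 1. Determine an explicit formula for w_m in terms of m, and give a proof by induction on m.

Computing the first terms: w_1 = 10, w_2 = -105, w_3 = 195. This suggests w_m = -3(-5)^m - 5·6^(m - 1).
When m = 1: the formula gives 10 = 10 = w_1.
For the inductive step, assume it holds for an arbitrary p ≥ 1, so w_p = -3(-5)^p - 5·6^(p - 1).
Then w_{p+1} = 6·w_p + 33·(-5)^p = 6·(-3(-5)^p - 5·6^(p - 1)) + 33·(-5)^p = -3(-5)^(p + 1) - 5·6^p = -3(-5)^(p+1) - 5·6^((p+1) - 1),
which is the claimed formula at m = p+1.
Hence, by induction on m, the claim holds for every m ≥ 1.

w_m = -3(-5)^m - 5·6^(m - 1)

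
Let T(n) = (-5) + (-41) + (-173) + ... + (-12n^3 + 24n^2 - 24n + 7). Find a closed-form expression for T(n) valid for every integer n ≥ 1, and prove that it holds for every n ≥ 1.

T(n) = -n(3n^3 - 2n^2 + 3n + 1)

We claim T(n) = -n(3n^3 - 2n^2 + 3n + 1) for all n ≥ 1.
When n = 1: T(1) = -5, and the closed form gives -5. They agree.
For the inductive step, assume it holds for an arbitrary m ≥ 1, so T(m) = m(-3m^3 + 2m^2 - 3m - 1).
Then T(m+1) = T(m) + (-12m^3 - 12m^2 - 12m - 5) = (m(-3m^3 + 2m^2 - 3m - 1)) + (-12m^3 - 12m^2 - 12m - 5).
Simplifying, T(m+1) = -(m + 1)(3m^3 + 7m^2 + 8m + 5) = -(m+1)(3(m+1)^3 - 2(m+1)^2 + 3(m+1) + 1),
which is the closed form with n = m+1.
Hence, by induction on n, the claim holds for every n ≥ 1.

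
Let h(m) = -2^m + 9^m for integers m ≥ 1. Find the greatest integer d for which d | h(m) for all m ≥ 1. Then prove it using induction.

Computing the first values: h(1) = 7 and h(2) = 77; gcd(7, 77) = 7, so d ≤ 7.
We prove 7 | -2^m + 9^m for all m ≥ 1 by induction on m.
Base step (m = 1): h(1) = 7 = 7·(1), so 7 | h(1).
Suppose the result is true for m = r, i.e. 7 | h(r). Then
9^{r+1} − 2^{r+1} = 9·9^r − 2·2^r = 9·(9^r − 2^r) + (7)·2^r. The first term is divisible by 7 by the inductive hypothesis, and the second term (7)·2^r is divisible by 7 since 7 | 7. Hence 7 | h(r+1).
This completes the induction.
Therefore the largest such d is 7.

d = 7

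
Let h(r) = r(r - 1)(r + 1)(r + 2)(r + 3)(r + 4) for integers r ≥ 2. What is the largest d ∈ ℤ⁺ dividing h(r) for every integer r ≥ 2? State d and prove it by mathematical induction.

d = 720

Computing the first values: h(2) = 720 and h(3) = 5040; gcd(720, 5040) = 720, so d ≤ 720.
We prove 720 | r(r - 1)(r + 1)(r + 2)(r + 3)(r + 4) for all r ≥ 2 by induction on r.
Base step (r = 2): h(2) = 720 = 720·(1), so 720 | h(2).
Inductive step: suppose the statement holds for some i ≥ 2, i.e. 720 | h(i). Then
h(i+1) − h(i) = i·(i+1)·(i+2)·(i+3)·(i+4)·(i+5) − (i-1)·i·(i+1)·(i+2)·(i+3)·(i+4) = i·(i+1)·(i+2)·(i+3)·(i+4)·[(i+5) − (i-1)] = 6·i·(i+1)·(i+2)·(i+3)·(i+4). The product of 5 consecutive integers is divisible by (5)! = 120, so h(i+1) − h(i) is divisible by 6·120 = 720. By the inductive hypothesis 720 | h(i), hence 720 | h(i+1).
By induction, the statement is established for all r ≥ 2.
Therefore the largest such d is 720.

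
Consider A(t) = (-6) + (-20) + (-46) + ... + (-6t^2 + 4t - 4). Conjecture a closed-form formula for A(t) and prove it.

A(t) = -t(2t^2 + t + 3)

We claim A(t) = -t(2t^2 + t + 3) for all t ≥ 1.
Base step (t = 1): A(1) = -6, and the closed form gives -6. They agree.
Suppose the result is true for t = i, so A(i) = i(-2i^2 - i - 3).
Then A(i+1) = A(i) + (4i - 6(i + 1)^2) = (i(-2i^2 - i - 3)) + (4i - 6(i + 1)^2).
Simplifying, A(i+1) = -(i + 1)(2i^2 + 5i + 6) = -(i+1)(2(i+1)^2 + (i+1) + 3),
which is the closed form with t = i+1.
By the principle of mathematical induction, the result holds for all t ≥ 1.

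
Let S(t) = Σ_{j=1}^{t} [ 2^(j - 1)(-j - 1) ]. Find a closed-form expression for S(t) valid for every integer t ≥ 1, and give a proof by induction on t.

S(t) = -2^t·t

We claim S(t) = -2^t·t for all t ≥ 1.
Base case (t = 1): S(1) = -2, and the closed form gives -2. They agree.
Suppose the result is true for t = j, so S(j) = -2^j·j.
Then S(j+1) = S(j) + (2^j(-j - 2)) = (-2^j·j) + (2^j(-j - 2)).
Simplifying, S(j+1) = 2^(j + 1)(-j - 1) = -2^(j+1)·(j+1),
which is the closed form with t = j+1.
This completes the induction.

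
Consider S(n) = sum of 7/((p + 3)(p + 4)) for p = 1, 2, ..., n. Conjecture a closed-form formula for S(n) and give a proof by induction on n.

We claim S(n) = 7n/(4(n + 4)) for all n ≥ 1.
When n = 1: S(1) = 7/20, and the closed form gives 7/20. They agree.
Inductive step: suppose the statement holds for some p ≥ 1, so S(p) = 7p/(4(p + 4)).
Then S(p+1) = S(p) + (7/((p + 4)(p + 5))) = (7p/(4(p + 4))) + (7/((p + 4)(p + 5))).
Simplifying, S(p+1) = 7(p + 1)/(4(p + 5)) = 7(p+1)/(4((p+1) + 4)),
which is the closed form with n = p+1.
This completes the induction.

S(n) = 7n/(4(n + 4))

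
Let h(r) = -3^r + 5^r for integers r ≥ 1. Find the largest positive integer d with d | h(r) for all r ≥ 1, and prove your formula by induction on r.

d = 2

Computing the first values: h(1) = 2 and h(2) = 16; gcd(2, 16) = 2, so d ≤ 2.
We prove 2 | -3^r + 5^r for all r ≥ 1 by induction on r.
For the base case r = 1: h(1) = 2 = 2·(1), so 2 | h(1).
Inductive step: assume the claim holds for r = i, i.e. 2 | h(i). Then
5^{i+1} − 3^{i+1} = 5·5^i − 3·3^i = 5·(5^i − 3^i) + (2)·3^i. The first term is divisible by 2 by the inductive hypothesis, and the second term (2)·3^i is divisible by 2 since 2 | 2. Hence 2 | h(i+1).
Hence, by induction on r, the claim holds for every r ≥ 1.
Therefore the largest such d is 2.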